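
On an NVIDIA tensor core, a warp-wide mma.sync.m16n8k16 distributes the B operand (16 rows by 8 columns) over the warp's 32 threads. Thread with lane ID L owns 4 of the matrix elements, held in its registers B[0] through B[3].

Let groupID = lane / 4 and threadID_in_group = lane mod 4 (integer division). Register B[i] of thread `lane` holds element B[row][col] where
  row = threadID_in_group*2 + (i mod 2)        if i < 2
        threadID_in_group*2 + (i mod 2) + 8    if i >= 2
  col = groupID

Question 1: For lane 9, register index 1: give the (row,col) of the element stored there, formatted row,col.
3,2

9: G=2,T=1
[1] (1*2+1+0,2) = (3,2)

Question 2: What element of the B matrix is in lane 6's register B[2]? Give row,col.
12,1

L=6=>grp=6>>2=1, tig=6&3=2
[2]=>row 2·2+0+8=12  col grp=1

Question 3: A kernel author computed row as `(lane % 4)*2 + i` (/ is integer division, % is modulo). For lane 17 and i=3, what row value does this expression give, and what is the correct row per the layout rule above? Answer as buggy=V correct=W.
buggy=5 correct=11

`(lane % 4)*2 + i`[17,3]→5
lane 17: G=4 (17/4), T=1 (17%4)
i=3: r=1*2+1+8=11, c=G=4
row: 5 vs 11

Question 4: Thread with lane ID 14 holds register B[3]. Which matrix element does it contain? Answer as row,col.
13,3

14: gid=3,tid=2
[3] (2*2+1+8,3) = (13,3)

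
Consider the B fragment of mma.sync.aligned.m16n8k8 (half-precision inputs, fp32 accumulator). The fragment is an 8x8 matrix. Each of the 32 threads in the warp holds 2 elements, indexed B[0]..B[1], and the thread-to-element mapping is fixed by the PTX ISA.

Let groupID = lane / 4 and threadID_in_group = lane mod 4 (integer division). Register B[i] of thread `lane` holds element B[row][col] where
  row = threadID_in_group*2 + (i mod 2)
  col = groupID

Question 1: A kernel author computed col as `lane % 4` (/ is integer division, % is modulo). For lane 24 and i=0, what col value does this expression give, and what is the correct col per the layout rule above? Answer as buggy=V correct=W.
`lane % 4`[24,0]->0
L=24->gid=24>>2=6, tid=24&3=0
[0]->row 0·2+0=0  col gid=6
col: 0 vs 6

buggy=0 correct=6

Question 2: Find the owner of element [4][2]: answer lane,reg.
10,0

c=2⇒gr=2  r=4⇒th=2,odd=0
L=2*4+2=10  i=0=0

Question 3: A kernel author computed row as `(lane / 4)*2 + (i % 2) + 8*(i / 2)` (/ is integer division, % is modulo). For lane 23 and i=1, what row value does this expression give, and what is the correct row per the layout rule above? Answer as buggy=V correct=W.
`(lane / 4)*2 + (i % 2) + 8*(i / 2)`[23,1]⇒11
lane 23⇒23/4=5, 23 mod 4=3
i=1  r:2·3+1⇒7  c:5
row: 11 vs 7

buggy=11 correct=7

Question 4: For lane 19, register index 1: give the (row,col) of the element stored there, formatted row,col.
lane 19->19/4=4, 19 mod 4=3
i=1  r:2·3+1->7  c:4

7,4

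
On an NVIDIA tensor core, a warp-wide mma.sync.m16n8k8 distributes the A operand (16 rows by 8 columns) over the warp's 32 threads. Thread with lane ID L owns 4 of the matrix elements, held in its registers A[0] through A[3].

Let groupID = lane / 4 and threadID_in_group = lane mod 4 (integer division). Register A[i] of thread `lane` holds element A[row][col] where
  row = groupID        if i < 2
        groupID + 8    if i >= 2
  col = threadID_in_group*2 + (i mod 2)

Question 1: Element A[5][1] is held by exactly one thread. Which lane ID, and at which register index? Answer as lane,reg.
20,1

r:5=>grp=5,rB=0  c:1=>tig=0,lo=1
L=5*4+0=20  i=0*2+1=1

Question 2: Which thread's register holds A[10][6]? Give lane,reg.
r=10→G=2,rhi=1  c=6→T=3,p=0
L=2*4+3=11  i=1*2+0=2

11,2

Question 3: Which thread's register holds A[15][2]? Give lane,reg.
r=15→G=7,rhi=1  c=2→T=1,p=0
L=7*4+1=29  i=1*2+0=2

29,2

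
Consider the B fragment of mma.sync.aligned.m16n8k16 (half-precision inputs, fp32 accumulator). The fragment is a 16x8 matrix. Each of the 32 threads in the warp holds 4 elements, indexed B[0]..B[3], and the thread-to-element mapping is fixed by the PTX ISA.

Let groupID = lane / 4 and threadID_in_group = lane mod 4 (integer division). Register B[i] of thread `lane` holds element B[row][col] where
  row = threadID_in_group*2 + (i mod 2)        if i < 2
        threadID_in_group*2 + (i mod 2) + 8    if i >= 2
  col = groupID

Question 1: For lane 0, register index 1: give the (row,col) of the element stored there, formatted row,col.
1,0

lane 0→0/4=0, 0 mod 4=0
i=1  r:2·0+1+0→1  c:0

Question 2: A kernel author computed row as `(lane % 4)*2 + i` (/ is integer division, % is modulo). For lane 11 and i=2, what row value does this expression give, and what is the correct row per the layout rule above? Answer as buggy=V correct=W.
buggy=8 correct=14

`(lane % 4)*2 + i`[11,2]⇒8
lane 11⇒11/4=2, 11 mod 4=3
i=2  r:2·3+0+8⇒14  c:2
row: 8 vs 14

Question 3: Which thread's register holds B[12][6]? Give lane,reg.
c=6->g=6  r=12->rb=1,t=2,b0=0
L=6*4+2=26  i=1*2+0=2

26,2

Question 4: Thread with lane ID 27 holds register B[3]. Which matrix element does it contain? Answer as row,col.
15,6

L=27→G=27>>2=6, T=27&3=3
[3]→row 3·2+1+8=15  col G=6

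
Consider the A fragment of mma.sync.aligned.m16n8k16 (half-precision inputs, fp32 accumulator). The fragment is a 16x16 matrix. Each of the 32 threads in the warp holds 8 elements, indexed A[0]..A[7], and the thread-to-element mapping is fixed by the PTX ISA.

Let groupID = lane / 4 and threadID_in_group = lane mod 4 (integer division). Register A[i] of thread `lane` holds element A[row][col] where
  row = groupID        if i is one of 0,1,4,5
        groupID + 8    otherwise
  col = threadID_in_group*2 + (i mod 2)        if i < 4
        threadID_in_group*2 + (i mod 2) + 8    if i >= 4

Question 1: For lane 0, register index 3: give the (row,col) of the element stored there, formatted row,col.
lane 0->0/4=0, 0 mod 4=0
i=3  r:0+8->8  c:2·0+1+0->1

8,1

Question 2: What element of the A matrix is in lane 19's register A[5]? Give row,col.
4,15

lane 19→19/4=4, 19 mod 4=3
i=5  r:4+0→4  c:2·3+1+8→15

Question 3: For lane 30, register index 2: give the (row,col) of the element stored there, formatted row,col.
15,4

lane 30: G=7 (30/4), T=2 (30%4)
i=2: r=7+8=15, c=2*2+0+0=4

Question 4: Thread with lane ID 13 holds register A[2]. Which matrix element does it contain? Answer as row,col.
11,2

L=13->gid=13>>2=3, tid=13&3=1
[2]->row 3+8=11  col 1·2+0+0=2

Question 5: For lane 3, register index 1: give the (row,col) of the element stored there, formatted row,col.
0,7

L=3=>grp=3>>2=0, tig=3&3=3
[1]=>row 0+0=0  col 3·2+1+0=7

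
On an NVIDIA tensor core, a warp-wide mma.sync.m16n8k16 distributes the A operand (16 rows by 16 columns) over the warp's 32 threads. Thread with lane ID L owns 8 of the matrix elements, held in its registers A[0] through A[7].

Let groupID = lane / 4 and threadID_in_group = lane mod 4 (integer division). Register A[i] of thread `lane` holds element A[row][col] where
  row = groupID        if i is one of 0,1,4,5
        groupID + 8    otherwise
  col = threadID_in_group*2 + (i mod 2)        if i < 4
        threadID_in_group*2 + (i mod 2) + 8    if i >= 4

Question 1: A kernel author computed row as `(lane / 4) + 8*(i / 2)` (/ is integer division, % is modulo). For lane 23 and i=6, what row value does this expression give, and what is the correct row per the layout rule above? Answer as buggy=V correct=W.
`(lane / 4) + 8*(i / 2)`[23,6]->29
23: gid=5,tid=3
[6] (5+8,3*2+0+8) = (13,14)
row: 29 vs 13

buggy=29 correct=13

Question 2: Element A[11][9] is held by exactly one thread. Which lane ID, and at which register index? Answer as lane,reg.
12,7

r=11⇒gr=3,Rb=1  c=9⇒Cb=1,th=0,odd=1
L=3*4+0=12  i=1*4+1*2+1=7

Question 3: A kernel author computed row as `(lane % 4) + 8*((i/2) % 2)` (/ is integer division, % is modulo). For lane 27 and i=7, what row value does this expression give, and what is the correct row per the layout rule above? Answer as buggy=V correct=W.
buggy=11 correct=14

`(lane % 4) + 8*((i/2) % 2)`[27,7]→11
lane 27→27/4=6, 27 mod 4=3
i=7  r:6+8→14  c:2·3+1+8→15
row: 11 vs 14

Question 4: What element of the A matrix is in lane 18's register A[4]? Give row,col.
lane 18->18/4=4, 18 mod 4=2
i=4  r:4+0->4  c:2·2+0+8->12

4,12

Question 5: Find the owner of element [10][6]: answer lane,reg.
11,2

r:10=>grp=2,rB=1  c:6=>cB=0,tig=3,lo=0
L=2*4+3=11  i=0*4+1*2+0=2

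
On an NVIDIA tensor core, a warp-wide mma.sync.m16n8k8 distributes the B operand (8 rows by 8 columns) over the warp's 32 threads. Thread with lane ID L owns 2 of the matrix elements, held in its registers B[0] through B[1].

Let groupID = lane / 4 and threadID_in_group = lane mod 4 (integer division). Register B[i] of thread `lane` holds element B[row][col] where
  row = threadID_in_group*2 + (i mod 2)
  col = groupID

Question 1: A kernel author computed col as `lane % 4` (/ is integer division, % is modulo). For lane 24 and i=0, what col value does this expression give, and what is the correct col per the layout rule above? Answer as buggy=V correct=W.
`lane % 4`[24,0]=>0
L=24=>grp=24>>2=6, tig=24&3=0
[0]=>row 0·2+0=0  col grp=6
col: 0 vs 6

buggy=0 correct=6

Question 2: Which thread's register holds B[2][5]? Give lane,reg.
c=5⇒gr=5  r=2⇒th=1,odd=0
L=5*4+1=21  i=0=0

21,0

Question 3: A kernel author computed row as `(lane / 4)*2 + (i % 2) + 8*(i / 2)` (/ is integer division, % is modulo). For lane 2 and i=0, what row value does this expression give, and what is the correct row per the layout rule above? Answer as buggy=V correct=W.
`(lane / 4)*2 + (i % 2) + 8*(i / 2)`[2,0]->0
L=2->gid=2>>2=0, tid=2&3=2
[0]->row 2·2+0=4  col gid=0
row: 0 vs 4

buggy=0 correct=4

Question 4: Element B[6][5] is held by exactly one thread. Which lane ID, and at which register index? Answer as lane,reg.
c=5⇒gr=5  r=6⇒th=3,odd=0
L=5*4+3=23  i=0=0

23,0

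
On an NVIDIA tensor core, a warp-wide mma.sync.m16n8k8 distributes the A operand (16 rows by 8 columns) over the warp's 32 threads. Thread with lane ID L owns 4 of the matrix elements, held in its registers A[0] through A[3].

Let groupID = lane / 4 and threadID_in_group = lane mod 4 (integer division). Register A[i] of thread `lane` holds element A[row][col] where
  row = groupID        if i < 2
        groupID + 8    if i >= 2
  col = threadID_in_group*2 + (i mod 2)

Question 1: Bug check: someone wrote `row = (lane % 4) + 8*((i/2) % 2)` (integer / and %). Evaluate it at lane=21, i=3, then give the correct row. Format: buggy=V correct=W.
buggy=9 correct=13

`(lane % 4) + 8*((i/2) % 2)`[21,3]→9
21: G=5,T=1
[3] (5+8,1*2+1) = (13,3)
row: 9 vs 13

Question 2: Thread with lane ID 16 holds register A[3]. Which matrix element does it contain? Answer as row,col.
12,1

16: g=4,t=0
[3] (4+8,0*2+1) = (12,1)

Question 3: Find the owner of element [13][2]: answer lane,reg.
21,2

r=13->g=5,rb=1  c=2->t=1,b0=0
L=5*4+1=21  i=1*2+0=2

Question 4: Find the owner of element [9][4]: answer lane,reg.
6,2

r: 9->gid=1,r8=1  c: 4->tid=2,i&1=0
L=1*4+2=6  i=1*2+0=2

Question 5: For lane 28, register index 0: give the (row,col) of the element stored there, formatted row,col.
L=28->gid=28>>2=7, tid=28&3=0
[0]->row 7+0=7  col 0·2+0=0

7,0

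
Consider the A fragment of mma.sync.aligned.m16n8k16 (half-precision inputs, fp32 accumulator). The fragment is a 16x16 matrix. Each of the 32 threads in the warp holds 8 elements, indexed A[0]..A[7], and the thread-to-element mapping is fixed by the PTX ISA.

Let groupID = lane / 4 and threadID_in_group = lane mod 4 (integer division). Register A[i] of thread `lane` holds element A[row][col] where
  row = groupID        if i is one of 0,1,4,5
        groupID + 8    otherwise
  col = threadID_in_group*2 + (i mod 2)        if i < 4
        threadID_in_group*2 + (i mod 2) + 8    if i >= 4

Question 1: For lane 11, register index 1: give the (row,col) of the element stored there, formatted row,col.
2,7

11: g=2,t=3
[1] (2+0,3*2+1+0) = (2,7)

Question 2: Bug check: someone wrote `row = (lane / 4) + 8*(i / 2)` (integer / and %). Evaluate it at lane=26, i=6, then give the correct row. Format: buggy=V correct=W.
buggy=30 correct=14

`(lane / 4) + 8*(i / 2)`[26,6]→30
lane 26→26/4=6, 26 mod 4=2
i=6  r:6+8→14  c:2·2+0+8→12
row: 30 vs 14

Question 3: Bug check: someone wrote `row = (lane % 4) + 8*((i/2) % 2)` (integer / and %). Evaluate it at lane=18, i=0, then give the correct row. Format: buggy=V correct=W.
buggy=2 correct=4

`(lane % 4) + 8*((i/2) % 2)`[18,0]=>2
18: grp=4,tig=2
[0] (4+0,2*2+0+0) = (4,4)
row: 2 vs 4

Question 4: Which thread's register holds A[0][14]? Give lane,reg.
r:0=>grp=0,rB=0  c:14=>cB=1,tig=3,lo=0
L=0*4+3=3  i=1*4+0*2+0=4

3,4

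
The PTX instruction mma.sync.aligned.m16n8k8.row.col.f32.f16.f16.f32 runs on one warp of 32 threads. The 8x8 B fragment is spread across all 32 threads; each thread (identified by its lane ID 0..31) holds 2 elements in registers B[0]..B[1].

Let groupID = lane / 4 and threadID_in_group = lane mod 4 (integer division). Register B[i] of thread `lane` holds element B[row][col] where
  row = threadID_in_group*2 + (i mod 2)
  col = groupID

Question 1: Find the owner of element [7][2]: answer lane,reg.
c=2→G=2  r=7→T=3,p=1
L=2*4+3=11  i=1=1

11,1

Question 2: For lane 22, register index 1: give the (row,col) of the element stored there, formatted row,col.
5,5

22: gid=5,tid=2
[1] (2*2+1,5) = (5,5)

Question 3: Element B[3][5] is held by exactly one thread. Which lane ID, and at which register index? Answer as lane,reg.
21,1

c=5→G=5  r=3→T=1,p=1
L=5*4+1=21  i=1=1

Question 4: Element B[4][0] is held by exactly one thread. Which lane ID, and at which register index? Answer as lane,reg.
2,0

c=0⇒gr=0  r=4⇒th=2,odd=0
L=0*4+2=2  i=0=0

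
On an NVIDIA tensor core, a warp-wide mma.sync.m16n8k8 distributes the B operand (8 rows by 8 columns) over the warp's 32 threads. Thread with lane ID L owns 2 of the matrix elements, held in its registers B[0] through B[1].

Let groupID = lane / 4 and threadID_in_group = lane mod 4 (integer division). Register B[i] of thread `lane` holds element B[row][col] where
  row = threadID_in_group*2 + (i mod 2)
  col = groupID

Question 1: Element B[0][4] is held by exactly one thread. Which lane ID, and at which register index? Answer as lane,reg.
c: 4->gid=4  r: 0->tid=0,i&1=0
L=4*4+0=16  i=0=0

16,0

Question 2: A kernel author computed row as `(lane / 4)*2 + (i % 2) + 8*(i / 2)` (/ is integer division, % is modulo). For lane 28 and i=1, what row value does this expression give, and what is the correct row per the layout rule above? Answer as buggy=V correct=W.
buggy=15 correct=1

`(lane / 4)*2 + (i % 2) + 8*(i / 2)`[28,1]⇒15
28: gr=7,th=0
[1] (0*2+1,7) = (1,7)
row: 15 vs 1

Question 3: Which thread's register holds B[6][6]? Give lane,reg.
27,0

c=6⇒gr=6  r=6⇒th=3,odd=0
L=6*4+3=27  i=0=0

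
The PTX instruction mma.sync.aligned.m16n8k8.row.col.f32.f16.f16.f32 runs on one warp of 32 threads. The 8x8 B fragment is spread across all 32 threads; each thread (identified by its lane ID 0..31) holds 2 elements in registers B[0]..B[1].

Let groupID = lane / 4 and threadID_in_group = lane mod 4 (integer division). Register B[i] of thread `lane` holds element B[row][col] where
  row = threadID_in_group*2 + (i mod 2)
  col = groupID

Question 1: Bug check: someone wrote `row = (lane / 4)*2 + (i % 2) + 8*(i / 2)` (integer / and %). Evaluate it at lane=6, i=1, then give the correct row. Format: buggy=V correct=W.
buggy=3 correct=5

`(lane / 4)*2 + (i % 2) + 8*(i / 2)`[6,1]→3
lane 6→6/4=1, 6 mod 4=2
i=1  r:2·2+1→5  c:1
row: 3 vs 5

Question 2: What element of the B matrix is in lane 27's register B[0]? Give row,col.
6,6

lane 27->27/4=6, 27 mod 4=3
i=0  r:2·3+0->6  c:6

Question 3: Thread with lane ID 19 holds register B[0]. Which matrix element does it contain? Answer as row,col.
6,4

lane 19->19/4=4, 19 mod 4=3
i=0  r:2·3+0->6  c:4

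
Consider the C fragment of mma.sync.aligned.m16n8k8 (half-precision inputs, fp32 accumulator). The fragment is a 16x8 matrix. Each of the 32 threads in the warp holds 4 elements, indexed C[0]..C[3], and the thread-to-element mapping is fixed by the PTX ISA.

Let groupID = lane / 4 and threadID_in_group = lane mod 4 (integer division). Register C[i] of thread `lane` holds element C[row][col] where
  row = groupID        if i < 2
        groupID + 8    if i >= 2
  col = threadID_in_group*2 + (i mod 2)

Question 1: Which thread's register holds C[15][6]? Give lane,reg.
31,2

r=15→G=7,rhi=1  c=6→T=3,p=0
L=7*4+3=31  i=1*2+0=2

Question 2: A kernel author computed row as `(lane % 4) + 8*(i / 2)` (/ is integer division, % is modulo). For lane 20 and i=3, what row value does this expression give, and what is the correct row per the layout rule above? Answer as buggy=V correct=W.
buggy=8 correct=13

`(lane % 4) + 8*(i / 2)`[20,3]->8
L=20->g=20>>2=5, t=20&3=0
[3]->row 5+8=13  col 0·2+1=1
row: 8 vs 13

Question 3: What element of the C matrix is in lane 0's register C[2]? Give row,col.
L=0->g=0>>2=0, t=0&3=0
[2]->row 0+8=8  col 0·2+0=0

8,0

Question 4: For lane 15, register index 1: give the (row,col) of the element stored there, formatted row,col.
lane 15: G=3 (15/4), T=3 (15%4)
i=1: r=3+0=3, c=3*2+1=7

3,7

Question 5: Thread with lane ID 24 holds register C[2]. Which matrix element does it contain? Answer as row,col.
lane 24→24/4=6, 24 mod 4=0
i=2  r:6+8→14  c:2·0+0→0

14,0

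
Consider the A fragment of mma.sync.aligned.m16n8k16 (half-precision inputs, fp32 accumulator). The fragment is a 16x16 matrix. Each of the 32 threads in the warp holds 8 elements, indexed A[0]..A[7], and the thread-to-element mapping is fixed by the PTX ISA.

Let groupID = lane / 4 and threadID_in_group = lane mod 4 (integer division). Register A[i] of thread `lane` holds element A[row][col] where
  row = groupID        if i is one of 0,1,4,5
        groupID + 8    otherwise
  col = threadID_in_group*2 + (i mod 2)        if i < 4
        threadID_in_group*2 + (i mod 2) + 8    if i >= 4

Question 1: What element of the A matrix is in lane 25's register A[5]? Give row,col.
6,11

L=25=>grp=25>>2=6, tig=25&3=1
[5]=>row 6+0=6  col 1·2+1+8=11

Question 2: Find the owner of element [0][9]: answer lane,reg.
r=0⇒gr=0,Rb=0  c=9⇒Cb=1,th=0,odd=1
L=0*4+0=0  i=1*4+0*2+1=5

0,5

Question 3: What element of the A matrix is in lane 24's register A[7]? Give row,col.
24: G=6,T=0
[7] (6+8,0*2+1+8) = (14,9)

14,9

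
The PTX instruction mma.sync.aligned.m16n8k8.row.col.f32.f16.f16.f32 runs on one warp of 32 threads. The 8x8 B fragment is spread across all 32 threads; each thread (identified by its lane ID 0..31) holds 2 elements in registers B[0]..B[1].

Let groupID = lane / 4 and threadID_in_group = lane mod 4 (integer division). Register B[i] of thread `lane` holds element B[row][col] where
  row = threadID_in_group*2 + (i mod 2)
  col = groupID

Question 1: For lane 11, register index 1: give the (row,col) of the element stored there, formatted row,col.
lane 11->11/4=2, 11 mod 4=3
i=1  r:2·3+1->7  c:2

7,2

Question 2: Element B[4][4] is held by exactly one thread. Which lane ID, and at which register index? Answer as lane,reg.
18,0

c=4⇒gr=4  r=4⇒th=2,odd=0
L=4*4+2=18  i=0=0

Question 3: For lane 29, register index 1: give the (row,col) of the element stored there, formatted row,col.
3,7

lane 29->29/4=7, 29 mod 4=1
i=1  r:2·1+1->3  c:7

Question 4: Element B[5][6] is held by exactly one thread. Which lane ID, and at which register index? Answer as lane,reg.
c=6→G=6  r=5→T=2,p=1
L=6*4+2=26  i=1=1

26,1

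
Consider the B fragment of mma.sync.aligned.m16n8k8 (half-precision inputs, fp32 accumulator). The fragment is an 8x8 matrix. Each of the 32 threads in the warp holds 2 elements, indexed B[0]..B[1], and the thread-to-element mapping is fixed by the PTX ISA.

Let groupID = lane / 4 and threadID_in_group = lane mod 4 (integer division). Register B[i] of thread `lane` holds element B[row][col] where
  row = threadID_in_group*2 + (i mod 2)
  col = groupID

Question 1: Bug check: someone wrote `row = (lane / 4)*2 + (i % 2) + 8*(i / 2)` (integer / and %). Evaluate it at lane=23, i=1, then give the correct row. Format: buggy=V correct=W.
`(lane / 4)*2 + (i % 2) + 8*(i / 2)`[23,1]→11
lane 23: G=5 (23/4), T=3 (23%4)
i=1: r=3*2+1=7, c=G=5
row: 11 vs 7

buggy=11 correct=7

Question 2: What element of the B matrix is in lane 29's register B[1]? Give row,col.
29: g=7,t=1
[1] (1*2+1,7) = (3,7)

3,7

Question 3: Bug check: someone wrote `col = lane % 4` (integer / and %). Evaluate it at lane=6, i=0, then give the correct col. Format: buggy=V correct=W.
buggy=2 correct=1

`lane % 4`[6,0]→2
L=6→G=6>>2=1, T=6&3=2
[0]→row 2·2+0=4  col G=1
col: 2 vs 1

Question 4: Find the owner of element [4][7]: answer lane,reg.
c=7⇒gr=7  r=4⇒th=2,odd=0
L=7*4+2=30  i=0=0

30,0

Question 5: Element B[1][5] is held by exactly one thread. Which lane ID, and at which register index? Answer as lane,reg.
20,1

c=5⇒gr=5  r=1⇒th=0,odd=1
L=5*4+0=20  i=1=1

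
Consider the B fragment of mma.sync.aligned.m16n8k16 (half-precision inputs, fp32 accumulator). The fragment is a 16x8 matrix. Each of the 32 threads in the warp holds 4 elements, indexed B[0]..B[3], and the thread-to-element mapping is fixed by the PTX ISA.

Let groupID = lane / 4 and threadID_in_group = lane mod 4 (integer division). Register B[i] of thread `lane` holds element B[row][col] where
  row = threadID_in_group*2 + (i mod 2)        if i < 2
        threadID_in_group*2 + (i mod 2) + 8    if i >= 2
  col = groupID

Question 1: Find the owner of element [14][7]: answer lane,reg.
c: 7->gid=7  r: 14->r8=1,tid=3,i&1=0
L=7*4+3=31  i=1*2+0=2

31,2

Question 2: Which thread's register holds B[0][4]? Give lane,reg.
c: 4->gid=4  r: 0->r8=0,tid=0,i&1=0
L=4*4+0=16  i=0*2+0=0

16,0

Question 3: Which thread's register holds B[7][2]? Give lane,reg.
11,1

c: 2->gid=2  r: 7->r8=0,tid=3,i&1=1
L=2*4+3=11  i=0*2+1=1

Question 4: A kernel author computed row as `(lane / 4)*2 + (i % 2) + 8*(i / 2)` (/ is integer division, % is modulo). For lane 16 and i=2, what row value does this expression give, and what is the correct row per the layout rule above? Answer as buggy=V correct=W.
buggy=16 correct=8

`(lane / 4)*2 + (i % 2) + 8*(i / 2)`[16,2]->16
L=16->gid=16>>2=4, tid=16&3=0
[2]->row 0·2+0+8=8  col gid=4
row: 16 vs 8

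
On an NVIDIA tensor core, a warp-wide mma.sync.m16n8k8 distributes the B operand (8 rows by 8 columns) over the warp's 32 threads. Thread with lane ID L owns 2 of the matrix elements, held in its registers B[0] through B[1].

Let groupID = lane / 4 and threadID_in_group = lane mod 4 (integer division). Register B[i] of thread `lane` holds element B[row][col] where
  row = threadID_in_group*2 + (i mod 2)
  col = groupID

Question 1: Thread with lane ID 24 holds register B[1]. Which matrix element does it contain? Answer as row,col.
24: grp=6,tig=0
[1] (0*2+1,6) = (1,6)

1,6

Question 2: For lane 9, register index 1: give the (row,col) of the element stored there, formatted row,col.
3,2

L=9=>grp=9>>2=2, tig=9&3=1
[1]=>row 1·2+1=3  col grp=2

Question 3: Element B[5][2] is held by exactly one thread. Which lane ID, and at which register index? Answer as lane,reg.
c=2->g=2  r=5->t=2,b0=1
L=2*4+2=10  i=1=1

10,1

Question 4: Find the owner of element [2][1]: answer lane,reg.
c=1⇒gr=1  r=2⇒th=1,odd=0
L=1*4+1=5  i=0=0

5,0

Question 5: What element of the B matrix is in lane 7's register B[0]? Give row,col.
lane 7=>7/4=1, 7 mod 4=3
i=0  r:2·3+0=>6  c:1

6,1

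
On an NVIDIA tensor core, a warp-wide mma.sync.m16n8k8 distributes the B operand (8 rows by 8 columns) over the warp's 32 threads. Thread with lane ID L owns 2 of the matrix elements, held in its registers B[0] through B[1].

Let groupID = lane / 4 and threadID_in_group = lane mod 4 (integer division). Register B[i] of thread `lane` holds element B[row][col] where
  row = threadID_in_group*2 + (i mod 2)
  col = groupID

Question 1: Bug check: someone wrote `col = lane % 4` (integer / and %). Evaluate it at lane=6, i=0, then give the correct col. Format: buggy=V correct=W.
buggy=2 correct=1

`lane % 4`[6,0]->2
L=6->gid=6>>2=1, tid=6&3=2
[0]->row 2·2+0=4  col gid=1
col: 2 vs 1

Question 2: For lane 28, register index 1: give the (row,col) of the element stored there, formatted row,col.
1,7

lane 28: grp=7 (28/4), tig=0 (28%4)
i=1: r=0*2+1=1, c=grp=7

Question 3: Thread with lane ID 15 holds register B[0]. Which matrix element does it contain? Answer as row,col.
L=15->g=15>>2=3, t=15&3=3
[0]->row 3·2+0=6  col g=3

6,3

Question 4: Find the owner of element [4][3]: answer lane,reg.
14,0

c=3⇒gr=3  r=4⇒th=2,odd=0
L=3*4+2=14  i=0=0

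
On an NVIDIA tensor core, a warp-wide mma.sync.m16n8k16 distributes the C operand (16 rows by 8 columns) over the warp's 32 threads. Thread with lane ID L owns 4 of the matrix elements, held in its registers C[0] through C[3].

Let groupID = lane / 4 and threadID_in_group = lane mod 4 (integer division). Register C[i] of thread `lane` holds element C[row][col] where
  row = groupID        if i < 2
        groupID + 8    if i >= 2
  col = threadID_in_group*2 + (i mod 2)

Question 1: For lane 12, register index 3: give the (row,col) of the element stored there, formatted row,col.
L=12⇒gr=12>>2=3, th=12&3=0
[3]⇒row 3+8=11  col 0·2+1=1

11,1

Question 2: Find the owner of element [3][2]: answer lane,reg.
r=3→G=3,rhi=0  c=2→T=1,p=0
L=3*4+1=13  i=0*2+0=0

13,0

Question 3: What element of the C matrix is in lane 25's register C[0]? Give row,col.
6,2

L=25→G=25>>2=6, T=25&3=1
[0]→row 6+0=6  col 1·2+0=2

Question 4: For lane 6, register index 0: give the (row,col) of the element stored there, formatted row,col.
lane 6: gr=1 (6/4), th=2 (6%4)
i=0: r=1+0=1, c=2*2+0=4

1,4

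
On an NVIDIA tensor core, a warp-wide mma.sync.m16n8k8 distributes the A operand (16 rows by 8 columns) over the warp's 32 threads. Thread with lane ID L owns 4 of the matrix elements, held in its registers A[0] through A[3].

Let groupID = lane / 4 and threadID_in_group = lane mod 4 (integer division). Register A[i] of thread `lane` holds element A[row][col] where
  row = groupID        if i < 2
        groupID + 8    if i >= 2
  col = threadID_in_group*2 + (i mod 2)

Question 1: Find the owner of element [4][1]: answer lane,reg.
16,1

r=4->g=4,rb=0  c=1->t=0,b0=1
L=4*4+0=16  i=0*2+1=1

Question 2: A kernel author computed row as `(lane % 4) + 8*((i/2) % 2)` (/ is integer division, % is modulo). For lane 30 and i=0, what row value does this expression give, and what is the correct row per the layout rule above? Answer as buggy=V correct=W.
`(lane % 4) + 8*((i/2) % 2)`[30,0]=>2
lane 30=>30/4=7, 30 mod 4=2
i=0  r:7+0=>7  c:2·2+0=>4
row: 2 vs 7

buggy=2 correct=7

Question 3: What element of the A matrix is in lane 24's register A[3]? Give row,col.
L=24⇒gr=24>>2=6, th=24&3=0
[3]⇒row 6+8=14  col 0·2+1=1

14,1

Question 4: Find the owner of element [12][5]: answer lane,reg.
r=12→G=4,rhi=1  c=5→T=2,p=1
L=4*4+2=18  i=1*2+1=3

18,3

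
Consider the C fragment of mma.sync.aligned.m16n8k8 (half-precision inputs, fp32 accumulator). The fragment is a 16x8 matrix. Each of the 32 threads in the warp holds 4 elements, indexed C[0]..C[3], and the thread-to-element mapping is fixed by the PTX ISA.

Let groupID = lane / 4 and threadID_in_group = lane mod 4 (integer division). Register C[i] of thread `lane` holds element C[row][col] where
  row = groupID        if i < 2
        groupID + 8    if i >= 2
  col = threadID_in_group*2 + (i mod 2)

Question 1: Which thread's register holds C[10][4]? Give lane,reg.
r=10→G=2,rhi=1  c=4→T=2,p=0
L=2*4+2=10  i=1*2+0=2

10,2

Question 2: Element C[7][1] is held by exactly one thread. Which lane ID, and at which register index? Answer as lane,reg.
r=7->g=7,rb=0  c=1->t=0,b0=1
L=7*4+0=28  i=0*2+1=1

28,1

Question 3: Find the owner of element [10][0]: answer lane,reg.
8,2

r=10->g=2,rb=1  c=0->t=0,b0=0
L=2*4+0=8  i=1*2+0=2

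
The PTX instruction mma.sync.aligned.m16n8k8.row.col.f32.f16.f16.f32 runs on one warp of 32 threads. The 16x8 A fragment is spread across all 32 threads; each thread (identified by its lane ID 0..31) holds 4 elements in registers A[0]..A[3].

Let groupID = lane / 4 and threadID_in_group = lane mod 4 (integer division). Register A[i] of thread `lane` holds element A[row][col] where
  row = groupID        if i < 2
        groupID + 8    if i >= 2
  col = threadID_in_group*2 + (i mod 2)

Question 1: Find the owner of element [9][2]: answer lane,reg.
5,2

r=9⇒gr=1,Rb=1  c=2⇒th=1,odd=0
L=1*4+1=5  i=1*2+0=2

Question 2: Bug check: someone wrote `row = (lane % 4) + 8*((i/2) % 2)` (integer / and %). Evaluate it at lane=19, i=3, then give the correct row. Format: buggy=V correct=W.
buggy=11 correct=12

`(lane % 4) + 8*((i/2) % 2)`[19,3]->11
19: gid=4,tid=3
[3] (4+8,3*2+1) = (12,7)
row: 11 vs 12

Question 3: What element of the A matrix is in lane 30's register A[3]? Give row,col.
lane 30: G=7 (30/4), T=2 (30%4)
i=3: r=7+8=15, c=2*2+1=5

15,5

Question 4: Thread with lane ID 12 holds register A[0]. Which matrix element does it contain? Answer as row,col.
3,0

lane 12: grp=3 (12/4), tig=0 (12%4)
i=0: r=3+0=3, c=0*2+0=0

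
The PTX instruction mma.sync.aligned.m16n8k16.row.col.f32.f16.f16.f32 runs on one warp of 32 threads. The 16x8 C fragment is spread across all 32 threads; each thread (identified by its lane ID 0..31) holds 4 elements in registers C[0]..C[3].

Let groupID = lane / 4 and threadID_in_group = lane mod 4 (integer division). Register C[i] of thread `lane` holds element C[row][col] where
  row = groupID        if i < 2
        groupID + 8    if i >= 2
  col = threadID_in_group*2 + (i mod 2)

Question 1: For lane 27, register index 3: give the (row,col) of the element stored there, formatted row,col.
L=27⇒gr=27>>2=6, th=27&3=3
[3]⇒row 6+8=14  col 3·2+1=7

14,7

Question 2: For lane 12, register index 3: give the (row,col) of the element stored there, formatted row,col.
11,1

12: grp=3,tig=0
[3] (3+8,0*2+1) = (11,1)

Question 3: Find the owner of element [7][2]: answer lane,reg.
r: 7->gid=7,r8=0  c: 2->tid=1,i&1=0
L=7*4+1=29  i=0*2+0=0

29,0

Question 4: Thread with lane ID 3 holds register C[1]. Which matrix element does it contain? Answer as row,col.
0,7

lane 3->3/4=0, 3 mod 4=3
i=1  r:0+0->0  c:2·3+1->7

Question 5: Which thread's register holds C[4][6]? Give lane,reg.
19,0

r:4=>grp=4,rB=0  c:6=>tig=3,lo=0
L=4*4+3=19  i=0*2+0=0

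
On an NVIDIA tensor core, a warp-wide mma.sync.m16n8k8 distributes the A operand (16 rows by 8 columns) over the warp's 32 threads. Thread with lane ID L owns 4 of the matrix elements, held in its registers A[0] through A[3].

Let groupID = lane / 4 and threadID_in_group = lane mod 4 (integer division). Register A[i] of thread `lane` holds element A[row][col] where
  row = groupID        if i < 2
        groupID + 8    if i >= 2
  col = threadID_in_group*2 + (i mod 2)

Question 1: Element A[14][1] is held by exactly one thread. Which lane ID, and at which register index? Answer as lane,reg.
24,3

r=14->g=6,rb=1  c=1->t=0,b0=1
L=6*4+0=24  i=1*2+1=3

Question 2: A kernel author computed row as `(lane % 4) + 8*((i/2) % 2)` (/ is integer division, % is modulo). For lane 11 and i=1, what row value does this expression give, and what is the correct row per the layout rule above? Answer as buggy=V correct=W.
buggy=3 correct=2

`(lane % 4) + 8*((i/2) % 2)`[11,1]->3
lane 11->11/4=2, 11 mod 4=3
i=1  r:2+0->2  c:2·3+1->7
row: 3 vs 2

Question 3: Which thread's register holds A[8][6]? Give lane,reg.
3,2

r:8=>grp=0,rB=1  c:6=>tig=3,lo=0
L=0*4+3=3  i=1*2+0=2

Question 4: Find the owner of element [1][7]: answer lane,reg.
r=1->g=1,rb=0  c=7->t=3,b0=1
L=1*4+3=7  i=0*2+1=1

7,1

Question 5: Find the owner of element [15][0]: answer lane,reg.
28,2

r=15->g=7,rb=1  c=0->t=0,b0=0
L=7*4+0=28  i=1*2+0=2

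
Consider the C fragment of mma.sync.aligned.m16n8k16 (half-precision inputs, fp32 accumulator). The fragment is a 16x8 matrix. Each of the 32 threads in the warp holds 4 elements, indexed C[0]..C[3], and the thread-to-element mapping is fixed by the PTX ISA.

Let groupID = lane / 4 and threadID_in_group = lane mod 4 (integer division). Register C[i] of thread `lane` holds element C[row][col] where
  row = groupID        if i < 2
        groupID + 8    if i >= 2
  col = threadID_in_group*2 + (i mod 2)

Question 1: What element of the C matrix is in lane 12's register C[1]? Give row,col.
3,1

lane 12⇒12/4=3, 12 mod 4=0
i=1  r:3+0⇒3  c:2·0+1⇒1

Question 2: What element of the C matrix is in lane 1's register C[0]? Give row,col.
lane 1=>1/4=0, 1 mod 4=1
i=0  r:0+0=>0  c:2·1+0=>2

0,2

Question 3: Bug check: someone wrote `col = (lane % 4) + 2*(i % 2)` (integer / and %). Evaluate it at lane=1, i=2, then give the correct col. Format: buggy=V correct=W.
`(lane % 4) + 2*(i % 2)`[1,2]⇒1
lane 1⇒1/4=0, 1 mod 4=1
i=2  r:0+8⇒8  c:2·1+0⇒2
col: 1 vs 2

buggy=1 correct=2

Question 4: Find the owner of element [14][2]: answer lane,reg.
r=14→G=6,rhi=1  c=2→T=1,p=0
L=6*4+1=25  i=1*2+0=2

25,2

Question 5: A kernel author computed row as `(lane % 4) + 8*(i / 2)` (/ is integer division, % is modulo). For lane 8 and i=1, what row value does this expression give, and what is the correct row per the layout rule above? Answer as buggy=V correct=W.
`(lane % 4) + 8*(i / 2)`[8,1]=>0
8: grp=2,tig=0
[1] (2+0,0*2+1) = (2,1)
row: 0 vs 2

buggy=0 correct=2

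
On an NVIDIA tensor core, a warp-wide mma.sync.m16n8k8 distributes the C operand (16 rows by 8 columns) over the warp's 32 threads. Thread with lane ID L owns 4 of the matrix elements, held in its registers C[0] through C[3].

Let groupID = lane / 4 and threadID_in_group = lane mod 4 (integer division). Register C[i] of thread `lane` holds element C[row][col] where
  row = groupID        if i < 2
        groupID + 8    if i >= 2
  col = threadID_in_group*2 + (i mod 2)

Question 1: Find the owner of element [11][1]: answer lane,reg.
12,3

r=11->g=3,rb=1  c=1->t=0,b0=1
L=3*4+0=12  i=1*2+1=3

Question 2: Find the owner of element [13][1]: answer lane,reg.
r=13->g=5,rb=1  c=1->t=0,b0=1
L=5*4+0=20  i=1*2+1=3

20,3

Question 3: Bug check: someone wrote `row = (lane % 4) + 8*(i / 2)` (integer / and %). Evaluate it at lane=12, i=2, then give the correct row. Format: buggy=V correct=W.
buggy=8 correct=11

`(lane % 4) + 8*(i / 2)`[12,2]->8
12: gid=3,tid=0
[2] (3+8,0*2+0) = (11,0)
row: 8 vs 11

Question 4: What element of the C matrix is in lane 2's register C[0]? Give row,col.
lane 2=>2/4=0, 2 mod 4=2
i=0  r:0+0=>0  c:2·2+0=>4

0,4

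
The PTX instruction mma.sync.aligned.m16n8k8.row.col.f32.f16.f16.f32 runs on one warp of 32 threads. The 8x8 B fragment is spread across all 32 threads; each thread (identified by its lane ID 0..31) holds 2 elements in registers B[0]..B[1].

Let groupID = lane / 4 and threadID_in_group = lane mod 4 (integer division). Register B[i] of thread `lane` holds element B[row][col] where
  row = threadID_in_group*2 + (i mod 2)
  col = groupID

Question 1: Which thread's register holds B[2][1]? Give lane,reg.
5,0

c: 1->gid=1  r: 2->tid=1,i&1=0
L=1*4+1=5  i=0=0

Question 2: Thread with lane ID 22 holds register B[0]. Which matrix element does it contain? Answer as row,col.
lane 22⇒22/4=5, 22 mod 4=2
i=0  r:2·2+0⇒4  c:5

4,5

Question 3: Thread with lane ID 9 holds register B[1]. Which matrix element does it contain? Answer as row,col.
L=9→G=9>>2=2, T=9&3=1
[1]→row 1·2+1=3  col G=2

3,2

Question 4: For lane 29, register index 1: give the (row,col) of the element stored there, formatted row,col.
lane 29: gid=7 (29/4), tid=1 (29%4)
i=1: r=1*2+1=3, c=gid=7

3,7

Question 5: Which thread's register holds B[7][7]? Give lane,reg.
c=7→G=7  r=7→T=3,p=1
L=7*4+3=31  i=1=1

31,1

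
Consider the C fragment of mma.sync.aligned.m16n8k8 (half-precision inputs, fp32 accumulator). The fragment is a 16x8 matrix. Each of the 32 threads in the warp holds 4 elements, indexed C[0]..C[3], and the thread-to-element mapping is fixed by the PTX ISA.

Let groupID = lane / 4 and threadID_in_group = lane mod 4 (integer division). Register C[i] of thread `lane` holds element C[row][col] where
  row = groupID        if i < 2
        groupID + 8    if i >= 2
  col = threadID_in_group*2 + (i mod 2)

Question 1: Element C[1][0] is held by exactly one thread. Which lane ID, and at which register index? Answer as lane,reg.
4,0

r=1→G=1,rhi=0  c=0→T=0,p=0
L=1*4+0=4  i=0*2+0=0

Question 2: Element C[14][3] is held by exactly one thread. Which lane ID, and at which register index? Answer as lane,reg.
25,3

r=14->g=6,rb=1  c=3->t=1,b0=1
L=6*4+1=25  i=1*2+1=3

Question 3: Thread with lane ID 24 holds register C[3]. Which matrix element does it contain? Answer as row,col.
14,1

L=24->g=24>>2=6, t=24&3=0
[3]->row 6+8=14  col 0·2+1=1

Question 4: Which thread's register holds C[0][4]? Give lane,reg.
r=0->g=0,rb=0  c=4->t=2,b0=0
L=0*4+2=2  i=0*2+0=0

2,0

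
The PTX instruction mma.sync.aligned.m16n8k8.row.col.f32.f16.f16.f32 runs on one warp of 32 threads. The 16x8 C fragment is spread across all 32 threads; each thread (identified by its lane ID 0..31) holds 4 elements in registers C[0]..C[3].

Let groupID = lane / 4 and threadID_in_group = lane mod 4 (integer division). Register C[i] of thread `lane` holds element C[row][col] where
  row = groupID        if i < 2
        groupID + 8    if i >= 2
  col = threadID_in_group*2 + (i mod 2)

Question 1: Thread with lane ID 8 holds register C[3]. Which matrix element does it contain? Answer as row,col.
10,1

L=8->gid=8>>2=2, tid=8&3=0
[3]->row 2+8=10  col 0·2+1=1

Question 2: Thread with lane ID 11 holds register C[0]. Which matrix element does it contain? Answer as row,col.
2,6

11: gid=2,tid=3
[0] (2+0,3*2+0) = (2,6)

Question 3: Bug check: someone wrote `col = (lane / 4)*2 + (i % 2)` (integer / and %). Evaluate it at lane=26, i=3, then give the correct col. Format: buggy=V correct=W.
buggy=13 correct=5

`(lane / 4)*2 + (i % 2)`[26,3]→13
lane 26: G=6 (26/4), T=2 (26%4)
i=3: r=6+8=14, c=2*2+1=5
col: 13 vs 5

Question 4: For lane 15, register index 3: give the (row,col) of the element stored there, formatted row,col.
11,7

lane 15⇒15/4=3, 15 mod 4=3
i=3  r:3+8⇒11  c:2·3+1⇒7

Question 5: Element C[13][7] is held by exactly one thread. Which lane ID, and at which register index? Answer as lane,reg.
r=13⇒gr=5,Rb=1  c=7⇒th=3,odd=1
L=5*4+3=23  i=1*2+1=3

23,3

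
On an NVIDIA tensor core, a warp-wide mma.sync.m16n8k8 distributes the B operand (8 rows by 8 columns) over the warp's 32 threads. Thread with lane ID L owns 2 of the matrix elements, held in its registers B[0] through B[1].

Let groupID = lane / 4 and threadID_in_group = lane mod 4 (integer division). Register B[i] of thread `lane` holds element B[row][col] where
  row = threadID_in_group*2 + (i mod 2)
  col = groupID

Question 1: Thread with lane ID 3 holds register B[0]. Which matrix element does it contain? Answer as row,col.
6,0

3: gr=0,th=3
[0] (3*2+0,0) = (6,0)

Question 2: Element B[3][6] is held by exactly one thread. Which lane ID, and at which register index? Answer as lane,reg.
c=6⇒gr=6  r=3⇒th=1,odd=1
L=6*4+1=25  i=1=1

25,1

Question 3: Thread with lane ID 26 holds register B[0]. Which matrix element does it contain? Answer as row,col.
lane 26: gr=6 (26/4), th=2 (26%4)
i=0: r=2*2+0=4, c=gr=6

4,6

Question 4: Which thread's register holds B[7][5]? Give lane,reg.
c=5→G=5  r=7→T=3,p=1
L=5*4+3=23  i=1=1

23,1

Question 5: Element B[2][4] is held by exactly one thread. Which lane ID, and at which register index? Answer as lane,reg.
17,0

c=4->g=4  r=2->t=1,b0=0
L=4*4+1=17  i=0=0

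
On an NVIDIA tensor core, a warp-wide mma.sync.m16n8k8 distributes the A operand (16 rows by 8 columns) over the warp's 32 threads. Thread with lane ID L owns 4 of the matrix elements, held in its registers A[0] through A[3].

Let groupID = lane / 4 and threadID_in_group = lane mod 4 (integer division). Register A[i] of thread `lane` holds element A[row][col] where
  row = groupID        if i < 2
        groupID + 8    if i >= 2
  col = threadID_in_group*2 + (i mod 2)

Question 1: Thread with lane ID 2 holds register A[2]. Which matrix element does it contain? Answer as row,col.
8,4

2: G=0,T=2
[2] (0+8,2*2+0) = (8,4)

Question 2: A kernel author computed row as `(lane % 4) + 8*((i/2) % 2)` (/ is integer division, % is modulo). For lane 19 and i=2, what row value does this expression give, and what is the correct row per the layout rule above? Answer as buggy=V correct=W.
`(lane % 4) + 8*((i/2) % 2)`[19,2]⇒11
19: gr=4,th=3
[2] (4+8,3*2+0) = (12,6)
row: 11 vs 12

buggy=11 correct=12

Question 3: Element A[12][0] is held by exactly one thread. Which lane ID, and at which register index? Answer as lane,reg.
16,2

r: 12->gid=4,r8=1  c: 0->tid=0,i&1=0
L=4*4+0=16  i=1*2+0=2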